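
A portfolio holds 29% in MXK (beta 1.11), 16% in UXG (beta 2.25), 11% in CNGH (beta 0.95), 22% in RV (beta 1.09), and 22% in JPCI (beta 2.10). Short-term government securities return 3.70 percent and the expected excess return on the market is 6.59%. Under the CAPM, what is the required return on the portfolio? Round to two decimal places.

β_P = Σ w_i β_i = 0.29×1.11 + 0.16×2.25 + 0.11×0.95 + 0.22×1.09 + 0.22×2.10 = 1.4882
E(R_P) = R_f + β_P × MRP = 3.70% + 1.4882 × 6.59% = 13.51%

13.51%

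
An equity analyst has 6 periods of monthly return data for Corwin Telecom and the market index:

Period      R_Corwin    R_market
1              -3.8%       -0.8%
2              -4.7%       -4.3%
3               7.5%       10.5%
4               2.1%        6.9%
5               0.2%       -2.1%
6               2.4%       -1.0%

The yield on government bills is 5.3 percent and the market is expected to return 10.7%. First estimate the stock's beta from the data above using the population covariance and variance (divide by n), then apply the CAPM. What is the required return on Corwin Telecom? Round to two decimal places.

8.77%

Mean R_i = (-3.8 − 4.7 + 7.5 + 2.1 + 0.2 + 2.4) / 6 = 0.6167%
Mean R_m = (-0.8 − 4.3 + 10.5 + 6.9 − 2.1 − 1.0) / 6 = 1.5333%
Σ(R_i − R̄_i)(R_m − R̄_m) = 107.9967  ⇒  Cov = 107.9967 / 6 = 17.9995
Σ(R_m − R̄_m)² = 168.2933  ⇒  Var(R_m) = 168.2933 / 6 = 28.0489
β = Cov / Var(R_m) = 17.9995 / 28.0489 = 0.6417
MRP = 10.7% − 5.3% = 5.40%
E(R) = R_f + β × MRP = 5.3% + 0.6417 × 5.4% = 8.77%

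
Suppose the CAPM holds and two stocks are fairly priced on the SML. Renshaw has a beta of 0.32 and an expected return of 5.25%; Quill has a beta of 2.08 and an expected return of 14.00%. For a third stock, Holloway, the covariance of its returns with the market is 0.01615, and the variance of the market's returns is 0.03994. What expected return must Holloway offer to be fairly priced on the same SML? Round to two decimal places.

5.67%

MRP = (14.00% − 5.25%) / (2.08 − 0.32) = 4.9716%
R_f = 5.25% − 0.32 × 4.9716% = 3.6591%
β_Holloway = Cov / Var(R_m) = 0.01615 / 0.03994 = 0.4044
E(R_Holloway) = R_f + β × MRP = 3.6591% + 0.4044 × 4.9716% = 5.67%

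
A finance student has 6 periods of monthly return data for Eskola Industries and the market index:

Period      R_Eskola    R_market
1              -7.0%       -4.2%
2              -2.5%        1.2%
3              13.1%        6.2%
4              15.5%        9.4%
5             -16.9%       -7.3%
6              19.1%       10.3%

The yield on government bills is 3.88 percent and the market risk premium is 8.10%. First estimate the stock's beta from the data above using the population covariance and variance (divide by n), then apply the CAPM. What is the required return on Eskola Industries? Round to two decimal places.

19.73%

Mean R_i = (-7.0 − 2.5 + 13.1 + 15.5 − 16.9 + 19.1) / 6 = 3.5500%
Mean R_m = (-4.2 + 1.2 + 6.2 + 9.4 − 7.3 + 10.3) / 6 = 2.6000%
Σ(R_i − R̄_i)(R_m − R̄_m) = 518.0400  ⇒  Cov = 518.0400 / 6 = 86.3400
Σ(R_m − R̄_m)² = 264.7000  ⇒  Var(R_m) = 264.7000 / 6 = 44.1167
β = Cov / Var(R_m) = 86.3400 / 44.1167 = 1.9571
E(R) = R_f + β × MRP = 3.88% + 1.9571 × 8.10% = 19.73%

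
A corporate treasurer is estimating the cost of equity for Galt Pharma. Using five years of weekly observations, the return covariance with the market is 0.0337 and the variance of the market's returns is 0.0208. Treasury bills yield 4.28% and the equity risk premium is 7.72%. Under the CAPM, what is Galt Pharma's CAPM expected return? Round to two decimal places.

16.79%

β = Cov(R_i, R_m) / Var(R_m) = 0.0337 / 0.0208 = 1.6202
E(R) = R_f + β × MRP = 4.28% + 1.6202 × 7.72% = 16.79%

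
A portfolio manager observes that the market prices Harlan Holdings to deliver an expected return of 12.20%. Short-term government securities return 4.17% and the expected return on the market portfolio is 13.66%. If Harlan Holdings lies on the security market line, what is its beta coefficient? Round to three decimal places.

0.846

MRP = 13.66% − 4.17% = 9.49%
β = (E(R) − R_f) / MRP = (12.20% − 4.17%) / 9.49% = 8.03% / 9.49% = 0.846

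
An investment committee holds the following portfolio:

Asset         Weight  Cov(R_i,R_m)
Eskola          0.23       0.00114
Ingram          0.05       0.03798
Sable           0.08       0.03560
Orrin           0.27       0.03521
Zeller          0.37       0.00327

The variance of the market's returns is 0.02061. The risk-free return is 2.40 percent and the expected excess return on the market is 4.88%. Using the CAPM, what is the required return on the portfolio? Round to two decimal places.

β_Eskola = 0.00114 / 0.02061 = 0.0553
β_Ingram = 0.03798 / 0.02061 = 1.8428
β_Sable = 0.03560 / 0.02061 = 1.7273
β_Orrin = 0.03521 / 0.02061 = 1.7084
β_Zeller = 0.00327 / 0.02061 = 0.1587
β_P = Σ w_i β_i = 0.23×0.0553 + 0.05×1.8428 + 0.08×1.7273 + 0.27×1.7084 + 0.37×0.1587 = 0.7630
E(R_P) = R_f + β_P × MRP = 2.40% + 0.7630 × 4.88% = 6.12%

6.12%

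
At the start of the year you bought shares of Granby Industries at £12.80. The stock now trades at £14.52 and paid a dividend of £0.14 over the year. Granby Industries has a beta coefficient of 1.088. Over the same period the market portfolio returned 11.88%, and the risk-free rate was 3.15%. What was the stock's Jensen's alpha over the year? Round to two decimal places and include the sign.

+1.88%

Realised HPR = (P1 + D1 − P0) / P0 = (14.52 + 0.14 − 12.80) / 12.80 = 1.86 / 12.80 = 14.5313%
MRP = 11.88% − 3.15% = 8.73%
CAPM required = R_f + β·MRP = 3.15% + 1.088 × 8.73% = 12.64824%
α = realised − required = 14.5313% − 12.64824% = +1.88%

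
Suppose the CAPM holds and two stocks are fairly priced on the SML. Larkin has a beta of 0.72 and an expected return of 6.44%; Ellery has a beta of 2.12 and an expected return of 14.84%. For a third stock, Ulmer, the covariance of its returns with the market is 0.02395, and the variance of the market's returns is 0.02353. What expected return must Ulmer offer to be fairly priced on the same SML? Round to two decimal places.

8.23%

MRP = (14.84% − 6.44%) / (2.12 − 0.72) = 6.0000%
R_f = 6.44% − 0.72 × 6.0000% = 2.1200%
β_Ulmer = Cov / Var(R_m) = 0.02395 / 0.02353 = 1.0178
E(R_Ulmer) = R_f + β × MRP = 2.1200% + 1.0178 × 6.0000% = 8.23%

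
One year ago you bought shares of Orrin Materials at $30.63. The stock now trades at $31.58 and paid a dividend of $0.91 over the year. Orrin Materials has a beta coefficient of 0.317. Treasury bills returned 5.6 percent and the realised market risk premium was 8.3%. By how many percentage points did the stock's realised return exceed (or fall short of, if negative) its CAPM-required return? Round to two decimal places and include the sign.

-2.16%

Realised HPR = (P1 + D1 − P0) / P0 = (31.58 + 0.91 − 30.63) / 30.63 = 1.86 / 30.63 = 6.0725%
CAPM required = R_f + β·MRP = 5.6% + 0.317 × 8.3% = 8.2311%
α = realised − required = 6.0725% − 8.2311% = -2.16%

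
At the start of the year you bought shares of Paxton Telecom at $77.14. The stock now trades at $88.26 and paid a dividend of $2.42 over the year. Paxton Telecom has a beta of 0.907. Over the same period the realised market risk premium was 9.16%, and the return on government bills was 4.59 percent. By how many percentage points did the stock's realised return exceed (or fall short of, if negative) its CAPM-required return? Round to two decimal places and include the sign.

Realised HPR = (P1 + D1 − P0) / P0 = (88.26 + 2.42 − 77.14) / 77.14 = 13.54 / 77.14 = 17.5525%
CAPM required = R_f + β·MRP = 4.59% + 0.907 × 9.16% = 12.89812%
α = realised − required = 17.5525% − 12.89812% = +4.65%

+4.65%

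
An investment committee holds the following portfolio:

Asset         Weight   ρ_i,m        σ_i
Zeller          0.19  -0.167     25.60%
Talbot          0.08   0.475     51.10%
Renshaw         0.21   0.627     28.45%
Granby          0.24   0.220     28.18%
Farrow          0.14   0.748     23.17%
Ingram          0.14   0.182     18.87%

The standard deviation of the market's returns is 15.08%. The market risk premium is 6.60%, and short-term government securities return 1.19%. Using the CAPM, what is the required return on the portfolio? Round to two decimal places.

5.25%

β_Zeller = -0.167 × 25.60% / 15.08% = -0.2835
β_Talbot = 0.475 × 51.10% / 15.08% = 1.6096
β_Renshaw = 0.627 × 28.45% / 15.08% = 1.1829
β_Granby = 0.220 × 28.18% / 15.08% = 0.4111
β_Farrow = 0.748 × 23.17% / 15.08% = 1.1493
β_Ingram = 0.182 × 18.87% / 15.08% = 0.2277
β_P = Σ w_i β_i = 0.19×-0.2835 + 0.08×1.6096 + 0.21×1.1829 + 0.24×0.4111 + 0.14×1.1493 + 0.14×0.2277 = 0.6148
E(R_P) = R_f + β_P × MRP = 1.19% + 0.6148 × 6.60% = 5.25%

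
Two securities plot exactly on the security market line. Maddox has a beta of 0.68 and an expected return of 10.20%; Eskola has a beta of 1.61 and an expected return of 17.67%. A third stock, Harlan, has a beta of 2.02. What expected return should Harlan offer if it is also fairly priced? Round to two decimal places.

MRP (SML slope) = (17.67% − 10.20%) / (1.61 − 0.68) = 7.47% / 0.93 = 8.0323%
R_f (intercept) = 10.20% − 0.68 × 8.0323% = 4.7380%
E(R_Harlan) = R_f + β × MRP = 4.7380% + 2.02 × 8.0323% = 20.96%

20.96%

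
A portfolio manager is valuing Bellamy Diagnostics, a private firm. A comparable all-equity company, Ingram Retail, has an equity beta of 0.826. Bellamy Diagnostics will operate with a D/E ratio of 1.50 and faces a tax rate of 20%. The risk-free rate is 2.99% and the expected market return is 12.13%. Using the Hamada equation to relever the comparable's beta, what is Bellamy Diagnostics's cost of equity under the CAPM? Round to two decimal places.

β_L = β_U × [1 + (1 − t)(D/E)] = 0.826 × [1 + (1 − 0.20) × 1.50]
    = 0.826 × [1 + 0.80 × 1.50] = 0.826 × 2.2000 = 1.8172
MRP = 12.13% − 2.99% = 9.14%
E(R) = R_f + β_L × MRP = 2.99% + 1.8172 × 9.14% = 19.60%

19.60%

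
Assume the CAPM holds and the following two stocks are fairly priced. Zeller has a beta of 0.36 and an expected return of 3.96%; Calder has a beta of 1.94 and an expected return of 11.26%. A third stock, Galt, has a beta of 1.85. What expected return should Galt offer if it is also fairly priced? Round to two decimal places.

MRP (SML slope) = (11.26% − 3.96%) / (1.94 − 0.36) = 7.30% / 1.58 = 4.6203%
R_f (intercept) = 3.96% − 0.36 × 4.6203% = 2.2967%
E(R_Galt) = R_f + β × MRP = 2.2967% + 1.85 × 4.6203% = 10.84%

10.84%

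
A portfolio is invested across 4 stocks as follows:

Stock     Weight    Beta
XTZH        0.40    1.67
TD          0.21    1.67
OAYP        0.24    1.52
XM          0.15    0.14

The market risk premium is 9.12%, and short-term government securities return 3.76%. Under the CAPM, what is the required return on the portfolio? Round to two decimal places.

16.57%

β_P = Σ w_i β_i = 0.40×1.67 + 0.21×1.67 + 0.24×1.52 + 0.15×0.14 = 1.4045
E(R_P) = R_f + β_P × MRP = 3.76% + 1.4045 × 9.12% = 16.57%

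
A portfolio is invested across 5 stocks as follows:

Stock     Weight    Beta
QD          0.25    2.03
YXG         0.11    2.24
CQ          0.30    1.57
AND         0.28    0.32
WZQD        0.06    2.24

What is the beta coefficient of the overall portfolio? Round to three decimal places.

1.449

β_P = Σ w_i β_i = 0.25×2.03 + 0.11×2.24 + 0.30×1.57 + 0.28×0.32 + 0.06×2.24 = 1.4489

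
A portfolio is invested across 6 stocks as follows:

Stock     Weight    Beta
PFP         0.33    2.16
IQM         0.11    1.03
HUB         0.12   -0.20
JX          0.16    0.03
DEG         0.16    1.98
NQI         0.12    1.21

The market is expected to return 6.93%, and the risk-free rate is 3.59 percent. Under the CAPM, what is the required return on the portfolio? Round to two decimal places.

β_P = Σ w_i β_i = 0.33×2.16 + 0.11×1.03 + 0.12×-0.20 + 0.16×0.03 + 0.16×1.98 + 0.12×1.21 = 1.2689
MRP = 6.93% − 3.59% = 3.34%
E(R_P) = R_f + β_P × MRP = 3.59% + 1.2689 × 3.34% = 7.83%

7.83%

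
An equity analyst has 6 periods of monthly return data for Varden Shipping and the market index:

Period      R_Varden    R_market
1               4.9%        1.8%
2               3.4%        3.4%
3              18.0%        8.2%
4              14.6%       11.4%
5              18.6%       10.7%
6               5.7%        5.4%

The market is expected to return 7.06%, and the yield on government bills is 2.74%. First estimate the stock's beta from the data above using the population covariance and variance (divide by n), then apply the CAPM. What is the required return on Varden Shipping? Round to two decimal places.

9.47%

Mean R_i = (4.9 + 3.4 + 18.0 + 14.6 + 18.6 + 5.7) / 6 = 10.8667%
Mean R_m = (1.8 + 3.4 + 8.2 + 11.4 + 10.7 + 5.4) / 6 = 6.8167%
Σ(R_i − R̄_i)(R_m − R̄_m) = 119.7733  ⇒  Cov = 119.7733 / 6 = 19.9622
Σ(R_m − R̄_m)² = 76.8483  ⇒  Var(R_m) = 76.8483 / 6 = 12.8081
β = Cov / Var(R_m) = 19.9622 / 12.8081 = 1.5586
MRP = 7.06% − 2.74% = 4.32%
E(R) = R_f + β × MRP = 2.74% + 1.5586 × 4.32% = 9.47%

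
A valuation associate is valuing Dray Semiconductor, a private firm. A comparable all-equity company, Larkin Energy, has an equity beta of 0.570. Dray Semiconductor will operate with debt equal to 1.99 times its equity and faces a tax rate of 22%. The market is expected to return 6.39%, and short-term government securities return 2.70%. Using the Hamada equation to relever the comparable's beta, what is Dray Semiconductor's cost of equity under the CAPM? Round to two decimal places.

β_L = β_U × [1 + (1 − t)(D/E)] = 0.570 × [1 + (1 − 0.22) × 1.99]
    = 0.570 × [1 + 0.78 × 1.99] = 0.570 × 2.5522 = 1.4548
MRP = 6.39% − 2.70% = 3.69%
E(R) = R_f + β_L × MRP = 2.70% + 1.4548 × 3.69% = 8.07%

8.07%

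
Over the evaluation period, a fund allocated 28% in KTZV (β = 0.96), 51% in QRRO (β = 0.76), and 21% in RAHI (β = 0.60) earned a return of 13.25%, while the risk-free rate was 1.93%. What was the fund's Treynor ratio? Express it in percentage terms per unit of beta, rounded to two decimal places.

14.47%

β_P = 0.28×0.96 + 0.51×0.76 + 0.21×0.60 = 0.7824
Treynor = (R_P − R_f) / β_P = (13.25% − 1.93%) / 0.7824 = 11.32% / 0.7824 = 14.47%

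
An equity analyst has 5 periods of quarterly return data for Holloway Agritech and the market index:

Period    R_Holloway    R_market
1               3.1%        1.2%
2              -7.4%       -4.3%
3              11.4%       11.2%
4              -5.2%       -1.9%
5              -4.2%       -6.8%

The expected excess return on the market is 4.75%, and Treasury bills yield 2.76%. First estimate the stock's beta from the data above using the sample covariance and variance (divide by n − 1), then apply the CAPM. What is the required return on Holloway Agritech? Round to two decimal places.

7.66%

Mean R_i = (3.1 − 7.4 + 11.4 − 5.2 − 4.2) / 5 = -0.4600%
Mean R_m = (1.2 − 4.3 + 11.2 − 1.9 − 6.8) / 5 = -0.1200%
Σ(R_i − R̄_i)(R_m − R̄_m) = 201.3840  ⇒  Cov = 201.3840 / 4 = 50.3460
Σ(R_m − R̄_m)² = 195.1480  ⇒  Var(R_m) = 195.1480 / 4 = 48.7870
β = Cov / Var(R_m) = 50.3460 / 48.7870 = 1.0320
E(R) = R_f + β × MRP = 2.76% + 1.0320 × 4.75% = 7.66%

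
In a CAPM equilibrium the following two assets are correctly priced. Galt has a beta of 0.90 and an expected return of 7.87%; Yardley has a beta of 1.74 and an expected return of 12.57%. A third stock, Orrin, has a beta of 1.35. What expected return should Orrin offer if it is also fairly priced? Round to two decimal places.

10.39%

MRP (SML slope) = (12.57% − 7.87%) / (1.74 − 0.90) = 4.70% / 0.84 = 5.5952%
R_f (intercept) = 7.87% − 0.90 × 5.5952% = 2.8343%
E(R_Orrin) = R_f + β × MRP = 2.8343% + 1.35 × 5.5952% = 10.39%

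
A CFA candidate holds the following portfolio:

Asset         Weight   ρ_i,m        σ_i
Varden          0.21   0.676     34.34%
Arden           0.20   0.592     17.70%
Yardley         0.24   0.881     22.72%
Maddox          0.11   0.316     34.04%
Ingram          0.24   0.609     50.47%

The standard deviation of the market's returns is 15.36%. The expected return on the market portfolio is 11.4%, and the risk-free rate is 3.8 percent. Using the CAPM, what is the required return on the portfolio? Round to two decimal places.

13.86%

β_Varden = 0.676 × 34.34% / 15.36% = 1.5113
β_Arden = 0.592 × 17.70% / 15.36% = 0.6822
β_Yardley = 0.881 × 22.72% / 15.36% = 1.3031
β_Maddox = 0.316 × 34.04% / 15.36% = 0.7003
β_Ingram = 0.609 × 50.47% / 15.36% = 2.0011
β_P = Σ w_i β_i = 0.21×1.5113 + 0.20×0.6822 + 0.24×1.3031 + 0.11×0.7003 + 0.24×2.0011 = 1.3239
MRP = 11.4% − 3.8% = 7.60%
E(R_P) = R_f + β_P × MRP = 3.8% + 1.3239 × 7.6% = 13.86%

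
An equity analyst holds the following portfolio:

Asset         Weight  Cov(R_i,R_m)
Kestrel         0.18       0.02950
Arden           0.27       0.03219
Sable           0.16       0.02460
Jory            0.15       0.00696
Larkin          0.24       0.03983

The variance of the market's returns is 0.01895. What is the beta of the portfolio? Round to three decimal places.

β_Kestrel = 0.02950 / 0.01895 = 1.5567
β_Arden = 0.03219 / 0.01895 = 1.6987
β_Sable = 0.02460 / 0.01895 = 1.2982
β_Jory = 0.00696 / 0.01895 = 0.3673
β_Larkin = 0.03983 / 0.01895 = 2.1018
β_P = Σ w_i β_i = 0.18×1.5567 + 0.27×1.6987 + 0.16×1.2982 + 0.15×0.3673 + 0.24×2.1018 = 1.5061

1.506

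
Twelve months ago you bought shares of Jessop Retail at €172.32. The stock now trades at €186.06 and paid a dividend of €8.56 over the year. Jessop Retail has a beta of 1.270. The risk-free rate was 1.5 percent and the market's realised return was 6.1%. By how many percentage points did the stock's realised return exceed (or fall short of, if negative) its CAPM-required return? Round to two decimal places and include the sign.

Realised HPR = (P1 + D1 − P0) / P0 = (186.06 + 8.56 − 172.32) / 172.32 = 22.30 / 172.32 = 12.9410%
MRP = 6.1% − 1.5% = 4.60%
CAPM required = R_f + β·MRP = 1.5% + 1.270 × 4.6% = 7.3420%
α = realised − required = 12.9410% − 7.3420% = +5.60%

+5.60%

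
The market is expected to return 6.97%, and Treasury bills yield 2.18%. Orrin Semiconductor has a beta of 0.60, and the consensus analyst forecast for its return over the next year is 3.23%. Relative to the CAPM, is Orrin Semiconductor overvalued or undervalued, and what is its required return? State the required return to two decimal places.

MRP = 6.97% − 2.18% = 4.79%
Required return = R_f + β·MRP = 2.18% + 0.60 × 4.79% = 5.05%
Forecast 3.23% < required 5.05% → the stock plots below the SML → overvalued.

Overvalued; required return 5.05%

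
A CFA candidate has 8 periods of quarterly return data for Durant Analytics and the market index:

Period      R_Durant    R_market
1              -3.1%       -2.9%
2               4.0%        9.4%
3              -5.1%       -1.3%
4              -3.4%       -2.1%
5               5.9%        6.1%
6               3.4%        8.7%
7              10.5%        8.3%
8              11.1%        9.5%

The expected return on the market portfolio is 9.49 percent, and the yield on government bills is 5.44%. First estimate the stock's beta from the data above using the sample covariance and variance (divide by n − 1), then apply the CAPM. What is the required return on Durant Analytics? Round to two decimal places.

9.47%

Mean R_i = (-3.1 + 4.0 − 5.1 − 3.4 + 5.9 + 3.4 + 10.5 + 11.1) / 8 = 2.9125%
Mean R_m = (-2.9 + 9.4 − 1.3 − 2.1 + 6.1 + 8.7 + 8.3 + 9.5) / 8 = 4.4625%
Σ(R_i − R̄_i)(R_m − R̄_m) = 214.5538  ⇒  Cov = 214.5538 / 7 = 30.6505
Σ(R_m − R̄_m)² = 215.5988  ⇒  Var(R_m) = 215.5988 / 7 = 30.7998
β = Cov / Var(R_m) = 30.6505 / 30.7998 = 0.9952
MRP = 9.49% − 5.44% = 4.05%
E(R) = R_f + β × MRP = 5.44% + 0.9952 × 4.05% = 9.47%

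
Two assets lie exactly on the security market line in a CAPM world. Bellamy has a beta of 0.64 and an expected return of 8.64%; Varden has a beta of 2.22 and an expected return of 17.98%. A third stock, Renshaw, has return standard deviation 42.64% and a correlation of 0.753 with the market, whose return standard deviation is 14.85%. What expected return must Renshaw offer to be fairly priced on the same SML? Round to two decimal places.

17.64%

MRP = (17.98% − 8.64%) / (2.22 − 0.64) = 5.9114%
R_f = 8.64% − 0.64 × 5.9114% = 4.8567%
β_Renshaw = ρ·σ_i/σ_m = 0.753 × 42.64 / 14.85 = 2.1621
E(R_Renshaw) = R_f + β × MRP = 4.8567% + 2.1621 × 5.9114% = 17.64%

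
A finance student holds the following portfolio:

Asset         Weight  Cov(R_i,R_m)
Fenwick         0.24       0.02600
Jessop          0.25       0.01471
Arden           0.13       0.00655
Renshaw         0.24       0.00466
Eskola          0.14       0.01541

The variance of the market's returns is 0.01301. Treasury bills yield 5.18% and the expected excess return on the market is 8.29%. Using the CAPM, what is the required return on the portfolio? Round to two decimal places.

14.13%

β_Fenwick = 0.02600 / 0.01301 = 1.9985
β_Jessop = 0.01471 / 0.01301 = 1.1307
β_Arden = 0.00655 / 0.01301 = 0.5035
β_Renshaw = 0.00466 / 0.01301 = 0.3582
β_Eskola = 0.01541 / 0.01301 = 1.1845
β_P = Σ w_i β_i = 0.24×1.9985 + 0.25×1.1307 + 0.13×0.5035 + 0.24×0.3582 + 0.14×1.1845 = 1.0796
E(R_P) = R_f + β_P × MRP = 5.18% + 1.0796 × 8.29% = 14.13%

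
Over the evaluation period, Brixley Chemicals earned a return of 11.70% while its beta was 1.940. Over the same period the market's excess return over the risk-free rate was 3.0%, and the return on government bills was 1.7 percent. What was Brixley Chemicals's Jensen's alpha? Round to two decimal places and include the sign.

CAPM benchmark = R_f + β(R_m − R_f) = 1.7% + 1.940 × 3.0% = 7.5200%
α = actual − benchmark = 11.70% − 7.5200% = +4.18%

+4.18%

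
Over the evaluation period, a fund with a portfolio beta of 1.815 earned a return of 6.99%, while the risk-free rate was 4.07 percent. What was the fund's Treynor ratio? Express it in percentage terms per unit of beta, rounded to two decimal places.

1.61%

Treynor = (R_P − R_f) / β_P = (6.99% − 4.07%) / 1.8150 = 2.92% / 1.8150 = 1.61%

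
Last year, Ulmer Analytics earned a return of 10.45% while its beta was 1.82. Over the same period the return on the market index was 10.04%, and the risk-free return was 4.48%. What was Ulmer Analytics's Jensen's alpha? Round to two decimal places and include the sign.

Market excess return = 10.04% − 4.48% = 5.56%
CAPM benchmark = R_f + β(R_m − R_f) = 4.48% + 1.82 × 5.56% = 14.5992%
α = actual − benchmark = 10.45% − 14.5992% = -4.15%

-4.15%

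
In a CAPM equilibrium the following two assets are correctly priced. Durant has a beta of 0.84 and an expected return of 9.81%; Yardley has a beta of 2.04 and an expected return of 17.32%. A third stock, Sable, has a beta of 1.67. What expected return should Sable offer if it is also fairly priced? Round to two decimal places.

15.00%

MRP (SML slope) = (17.32% − 9.81%) / (2.04 − 0.84) = 7.51% / 1.20 = 6.2583%
R_f (intercept) = 9.81% − 0.84 × 6.2583% = 4.5530%
E(R_Sable) = R_f + β × MRP = 4.5530% + 1.67 × 6.2583% = 15.00%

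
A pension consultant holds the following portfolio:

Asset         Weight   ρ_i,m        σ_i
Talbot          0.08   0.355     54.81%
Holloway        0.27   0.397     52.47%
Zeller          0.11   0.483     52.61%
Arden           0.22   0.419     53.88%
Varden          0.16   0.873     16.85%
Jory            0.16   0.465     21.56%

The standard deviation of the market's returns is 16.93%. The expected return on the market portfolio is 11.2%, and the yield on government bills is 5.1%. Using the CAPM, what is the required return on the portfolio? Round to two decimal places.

β_Talbot = 0.355 × 54.81% / 16.93% = 1.1493
β_Holloway = 0.397 × 52.47% / 16.93% = 1.2304
β_Zeller = 0.483 × 52.61% / 16.93% = 1.5009
β_Arden = 0.419 × 53.88% / 16.93% = 1.3335
β_Varden = 0.873 × 16.85% / 16.93% = 0.8689
β_Jory = 0.465 × 21.56% / 16.93% = 0.5922
β_P = Σ w_i β_i = 0.08×1.1493 + 0.27×1.2304 + 0.11×1.5009 + 0.22×1.3335 + 0.16×0.8689 + 0.16×0.5922 = 1.1164
MRP = 11.2% − 5.1% = 6.10%
E(R_P) = R_f + β_P × MRP = 5.1% + 1.1164 × 6.1% = 11.91%

11.91%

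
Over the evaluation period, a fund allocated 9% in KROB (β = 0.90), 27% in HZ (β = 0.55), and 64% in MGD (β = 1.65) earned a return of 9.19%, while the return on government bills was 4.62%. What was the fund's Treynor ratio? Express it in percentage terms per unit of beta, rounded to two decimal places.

β_P = 0.09×0.90 + 0.27×0.55 + 0.64×1.65 = 1.2855
Treynor = (R_P − R_f) / β_P = (9.19% − 4.62%) / 1.2855 = 4.57% / 1.2855 = 3.56%

3.56%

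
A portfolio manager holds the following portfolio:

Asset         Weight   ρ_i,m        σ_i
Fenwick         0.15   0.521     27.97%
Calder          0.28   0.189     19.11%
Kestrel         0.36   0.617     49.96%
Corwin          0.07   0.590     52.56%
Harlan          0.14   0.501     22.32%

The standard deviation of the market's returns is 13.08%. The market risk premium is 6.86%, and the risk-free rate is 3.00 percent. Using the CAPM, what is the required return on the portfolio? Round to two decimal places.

12.46%

β_Fenwick = 0.521 × 27.97% / 13.08% = 1.1141
β_Calder = 0.189 × 19.11% / 13.08% = 0.2761
β_Kestrel = 0.617 × 49.96% / 13.08% = 2.3567
β_Corwin = 0.590 × 52.56% / 13.08% = 2.3708
β_Harlan = 0.501 × 22.32% / 13.08% = 0.8549
β_P = Σ w_i β_i = 0.15×1.1141 + 0.28×0.2761 + 0.36×2.3567 + 0.07×2.3708 + 0.14×0.8549 = 1.3785
E(R_P) = R_f + β_P × MRP = 3.00% + 1.3785 × 6.86% = 12.46%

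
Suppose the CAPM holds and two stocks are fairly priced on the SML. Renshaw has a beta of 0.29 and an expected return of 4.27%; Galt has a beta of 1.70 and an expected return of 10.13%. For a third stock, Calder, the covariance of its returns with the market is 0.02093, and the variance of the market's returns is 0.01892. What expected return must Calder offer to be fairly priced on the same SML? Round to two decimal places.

7.66%

MRP = (10.13% − 4.27%) / (1.70 − 0.29) = 4.1560%
R_f = 4.27% − 0.29 × 4.1560% = 3.0648%
β_Calder = Cov / Var(R_m) = 0.02093 / 0.01892 = 1.1062
E(R_Calder) = R_f + β × MRP = 3.0648% + 1.1062 × 4.1560% = 7.66%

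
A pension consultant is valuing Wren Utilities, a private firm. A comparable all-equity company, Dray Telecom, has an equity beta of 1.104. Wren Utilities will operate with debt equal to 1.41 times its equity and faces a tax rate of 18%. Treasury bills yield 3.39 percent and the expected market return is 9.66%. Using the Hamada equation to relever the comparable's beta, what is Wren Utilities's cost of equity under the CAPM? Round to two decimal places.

β_L = β_U × [1 + (1 − t)(D/E)] = 1.104 × [1 + (1 − 0.18) × 1.41]
    = 1.104 × [1 + 0.82 × 1.41] = 1.104 × 2.1562 = 2.3804
MRP = 9.66% − 3.39% = 6.27%
E(R) = R_f + β_L × MRP = 3.39% + 2.3804 × 6.27% = 18.32%

18.32%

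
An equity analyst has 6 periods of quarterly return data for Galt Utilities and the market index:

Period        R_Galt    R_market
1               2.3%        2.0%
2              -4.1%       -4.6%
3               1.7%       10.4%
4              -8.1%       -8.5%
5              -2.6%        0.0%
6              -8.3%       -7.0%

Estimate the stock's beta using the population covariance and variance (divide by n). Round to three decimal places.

0.587

Mean R_i = (2.3 − 4.1 + 1.7 − 8.1 − 2.6 − 8.3) / 6 = -3.1833%
Mean R_m = (2.0 − 4.6 + 10.4 − 8.5 + 0.0 − 7.0) / 6 = -1.2833%
Σ(R_i − R̄_i)(R_m − R̄_m) = 143.5783  ⇒  Cov = 143.5783 / 6 = 23.9297
Σ(R_m − R̄_m)² = 244.6883  ⇒  Var(R_m) = 244.6883 / 6 = 40.7814
β = Cov / Var(R_m) = 23.9297 / 40.7814 = 0.5868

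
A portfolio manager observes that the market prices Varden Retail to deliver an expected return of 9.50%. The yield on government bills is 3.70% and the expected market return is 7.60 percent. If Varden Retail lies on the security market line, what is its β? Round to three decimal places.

1.487

MRP = 7.60% − 3.70% = 3.90%
β = (E(R) − R_f) / MRP = (9.50% − 3.70%) / 3.90% = 5.80% / 3.90% = 1.487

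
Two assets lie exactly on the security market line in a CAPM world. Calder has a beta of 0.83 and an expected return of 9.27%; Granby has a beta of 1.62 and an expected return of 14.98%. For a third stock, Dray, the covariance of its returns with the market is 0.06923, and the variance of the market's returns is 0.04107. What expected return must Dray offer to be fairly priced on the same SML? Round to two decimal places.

15.45%

MRP = (14.98% − 9.27%) / (1.62 − 0.83) = 7.2278%
R_f = 9.27% − 0.83 × 7.2278% = 3.2709%
β_Dray = Cov / Var(R_m) = 0.06923 / 0.04107 = 1.6857
E(R_Dray) = R_f + β × MRP = 3.2709% + 1.6857 × 7.2278% = 15.45%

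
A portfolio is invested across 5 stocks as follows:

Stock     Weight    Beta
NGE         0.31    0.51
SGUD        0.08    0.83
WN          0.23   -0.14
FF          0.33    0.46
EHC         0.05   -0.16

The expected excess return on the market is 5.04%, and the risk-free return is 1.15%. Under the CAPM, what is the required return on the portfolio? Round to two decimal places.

β_P = Σ w_i β_i = 0.31×0.51 + 0.08×0.83 + 0.23×-0.14 + 0.33×0.46 + 0.05×-0.16 = 0.3361
E(R_P) = R_f + β_P × MRP = 1.15% + 0.3361 × 5.04% = 2.84%

2.84%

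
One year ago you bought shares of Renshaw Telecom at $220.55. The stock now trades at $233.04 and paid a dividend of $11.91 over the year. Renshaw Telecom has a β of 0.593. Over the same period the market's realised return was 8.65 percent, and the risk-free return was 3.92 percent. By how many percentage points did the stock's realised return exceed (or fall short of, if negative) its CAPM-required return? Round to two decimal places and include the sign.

+4.34%

Realised HPR = (P1 + D1 − P0) / P0 = (233.04 + 11.91 − 220.55) / 220.55 = 24.40 / 220.55 = 11.0633%
MRP = 8.65% − 3.92% = 4.73%
CAPM required = R_f + β·MRP = 3.92% + 0.593 × 4.73% = 6.72489%
α = realised − required = 11.0633% − 6.72489% = +4.34%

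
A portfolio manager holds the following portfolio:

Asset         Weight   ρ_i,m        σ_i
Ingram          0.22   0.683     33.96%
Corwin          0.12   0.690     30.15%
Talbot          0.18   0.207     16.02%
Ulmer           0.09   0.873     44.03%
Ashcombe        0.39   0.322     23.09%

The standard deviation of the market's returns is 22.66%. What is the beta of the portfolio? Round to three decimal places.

0.642

β_Ingram = 0.683 × 33.96% / 22.66% = 1.0236
β_Corwin = 0.690 × 30.15% / 22.66% = 0.9181
β_Talbot = 0.207 × 16.02% / 22.66% = 0.1463
β_Ulmer = 0.873 × 44.03% / 22.66% = 1.6963
β_Ashcombe = 0.322 × 23.09% / 22.66% = 0.3281
β_P = Σ w_i β_i = 0.22×1.0236 + 0.12×0.9181 + 0.18×0.1463 + 0.09×1.6963 + 0.39×0.3281 = 0.6423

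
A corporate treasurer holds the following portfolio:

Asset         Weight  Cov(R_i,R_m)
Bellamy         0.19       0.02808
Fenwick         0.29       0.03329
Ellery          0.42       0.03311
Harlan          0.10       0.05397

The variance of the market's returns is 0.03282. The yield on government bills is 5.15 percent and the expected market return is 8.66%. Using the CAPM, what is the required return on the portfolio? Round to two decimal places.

β_Bellamy = 0.02808 / 0.03282 = 0.8556
β_Fenwick = 0.03329 / 0.03282 = 1.0143
β_Ellery = 0.03311 / 0.03282 = 1.0088
β_Harlan = 0.05397 / 0.03282 = 1.6444
β_P = Σ w_i β_i = 0.19×0.8556 + 0.29×1.0143 + 0.42×1.0088 + 0.10×1.6444 = 1.0448
MRP = 8.66% − 5.15% = 3.51%
E(R_P) = R_f + β_P × MRP = 5.15% + 1.0448 × 3.51% = 8.82%

8.82%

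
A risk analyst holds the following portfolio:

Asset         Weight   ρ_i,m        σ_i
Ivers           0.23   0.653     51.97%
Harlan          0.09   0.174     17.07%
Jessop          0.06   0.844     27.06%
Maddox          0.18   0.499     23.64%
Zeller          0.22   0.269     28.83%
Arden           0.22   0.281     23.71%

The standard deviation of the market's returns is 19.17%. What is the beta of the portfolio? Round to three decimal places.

0.769

β_Ivers = 0.653 × 51.97% / 19.17% = 1.7703
β_Harlan = 0.174 × 17.07% / 19.17% = 0.1549
β_Jessop = 0.844 × 27.06% / 19.17% = 1.1914
β_Maddox = 0.499 × 23.64% / 19.17% = 0.6154
β_Zeller = 0.269 × 28.83% / 19.17% = 0.4046
β_Arden = 0.281 × 23.71% / 19.17% = 0.3475
β_P = Σ w_i β_i = 0.23×1.7703 + 0.09×0.1549 + 0.06×1.1914 + 0.18×0.6154 + 0.22×0.4046 + 0.22×0.3475 = 0.7688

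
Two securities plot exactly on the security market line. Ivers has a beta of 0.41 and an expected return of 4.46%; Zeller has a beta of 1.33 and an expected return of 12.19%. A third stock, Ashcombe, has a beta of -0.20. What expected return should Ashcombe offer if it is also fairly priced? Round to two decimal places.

MRP (SML slope) = (12.19% − 4.46%) / (1.33 − 0.41) = 7.73% / 0.92 = 8.4022%
R_f (intercept) = 4.46% − 0.41 × 8.4022% = 1.0151%
E(R_Ashcombe) = R_f + β × MRP = 1.0151% + -0.20 × 8.4022% = -0.67%

-0.67%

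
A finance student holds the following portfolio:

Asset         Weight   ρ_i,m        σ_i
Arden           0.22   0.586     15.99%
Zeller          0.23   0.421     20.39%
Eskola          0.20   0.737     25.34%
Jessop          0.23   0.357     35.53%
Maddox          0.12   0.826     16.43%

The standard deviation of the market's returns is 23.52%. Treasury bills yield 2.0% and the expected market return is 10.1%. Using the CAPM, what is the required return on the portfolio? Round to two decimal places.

6.24%

β_Arden = 0.586 × 15.99% / 23.52% = 0.3984
β_Zeller = 0.421 × 20.39% / 23.52% = 0.3650
β_Eskola = 0.737 × 25.34% / 23.52% = 0.7940
β_Jessop = 0.357 × 35.53% / 23.52% = 0.5393
β_Maddox = 0.826 × 16.43% / 23.52% = 0.5770
β_P = Σ w_i β_i = 0.22×0.3984 + 0.23×0.3650 + 0.20×0.7940 + 0.23×0.5393 + 0.12×0.5770 = 0.5237
MRP = 10.1% − 2.0% = 8.10%
E(R_P) = R_f + β_P × MRP = 2.0% + 0.5237 × 8.1% = 6.24%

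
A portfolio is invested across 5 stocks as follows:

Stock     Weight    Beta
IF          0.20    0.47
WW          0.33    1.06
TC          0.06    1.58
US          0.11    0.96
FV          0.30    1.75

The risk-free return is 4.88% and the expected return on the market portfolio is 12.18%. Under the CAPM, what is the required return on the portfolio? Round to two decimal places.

13.42%

β_P = Σ w_i β_i = 0.20×0.47 + 0.33×1.06 + 0.06×1.58 + 0.11×0.96 + 0.30×1.75 = 1.1692
MRP = 12.18% − 4.88% = 7.30%
E(R_P) = R_f + β_P × MRP = 4.88% + 1.1692 × 7.30% = 13.42%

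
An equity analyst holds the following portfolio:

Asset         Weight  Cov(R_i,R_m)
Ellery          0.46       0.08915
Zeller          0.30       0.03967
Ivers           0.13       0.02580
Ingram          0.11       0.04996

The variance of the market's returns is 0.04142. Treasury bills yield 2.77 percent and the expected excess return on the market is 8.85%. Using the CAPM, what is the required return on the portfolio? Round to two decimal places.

15.97%

β_Ellery = 0.08915 / 0.04142 = 2.1523
β_Zeller = 0.03967 / 0.04142 = 0.9577
β_Ivers = 0.02580 / 0.04142 = 0.6229
β_Ingram = 0.04996 / 0.04142 = 1.2062
β_P = Σ w_i β_i = 0.46×2.1523 + 0.30×0.9577 + 0.13×0.6229 + 0.11×1.2062 = 1.4910
E(R_P) = R_f + β_P × MRP = 2.77% + 1.4910 × 8.85% = 15.97%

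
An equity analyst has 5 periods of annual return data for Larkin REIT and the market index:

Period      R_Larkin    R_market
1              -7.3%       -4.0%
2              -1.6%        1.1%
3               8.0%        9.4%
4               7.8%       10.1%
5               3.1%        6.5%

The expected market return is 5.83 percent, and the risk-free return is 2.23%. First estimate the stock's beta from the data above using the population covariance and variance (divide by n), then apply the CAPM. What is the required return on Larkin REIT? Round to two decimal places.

Mean R_i = (-7.3 − 1.6 + 8.0 + 7.8 + 3.1) / 5 = 2.0000%
Mean R_m = (-4.0 + 1.1 + 9.4 + 10.1 + 6.5) / 5 = 4.6200%
Σ(R_i − R̄_i)(R_m − R̄_m) = 155.3700  ⇒  Cov = 155.3700 / 5 = 31.0740
Σ(R_m − R̄_m)² = 143.1080  ⇒  Var(R_m) = 143.1080 / 5 = 28.6216
β = Cov / Var(R_m) = 31.0740 / 28.6216 = 1.0857
MRP = 5.83% − 2.23% = 3.60%
E(R) = R_f + β × MRP = 2.23% + 1.0857 × 3.60% = 6.14%

6.14%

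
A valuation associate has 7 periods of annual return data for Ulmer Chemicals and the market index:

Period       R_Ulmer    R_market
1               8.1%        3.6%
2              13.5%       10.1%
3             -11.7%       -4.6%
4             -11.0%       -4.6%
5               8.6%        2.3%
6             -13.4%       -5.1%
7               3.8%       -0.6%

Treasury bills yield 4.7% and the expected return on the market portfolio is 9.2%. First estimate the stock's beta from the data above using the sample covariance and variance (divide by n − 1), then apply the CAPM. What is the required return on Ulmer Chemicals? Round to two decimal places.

13.19%

Mean R_i = (8.1 + 13.5 − 11.7 − 11.0 + 8.6 − 13.4 + 3.8) / 7 = -0.3000%
Mean R_m = (3.6 + 10.1 − 4.6 − 4.6 + 2.3 − 5.1 − 0.6) / 7 = 0.1571%
Σ(R_i − R̄_i)(R_m − R̄_m) = 356.1000  ⇒  Cov = 356.1000 / 6 = 59.3500
Σ(R_m − R̄_m)² = 188.7771  ⇒  Var(R_m) = 188.7771 / 6 = 31.4629
β = Cov / Var(R_m) = 59.3500 / 31.4629 = 1.8863
MRP = 9.2% − 4.7% = 4.50%
E(R) = R_f + β × MRP = 4.7% + 1.8863 × 4.5% = 13.19%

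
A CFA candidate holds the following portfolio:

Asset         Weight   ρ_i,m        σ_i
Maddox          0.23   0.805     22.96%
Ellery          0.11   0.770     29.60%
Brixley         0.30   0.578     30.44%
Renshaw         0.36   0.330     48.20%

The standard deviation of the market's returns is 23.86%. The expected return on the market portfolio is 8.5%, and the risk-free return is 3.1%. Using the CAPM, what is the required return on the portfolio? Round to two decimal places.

β_Maddox = 0.805 × 22.96% / 23.86% = 0.7746
β_Ellery = 0.770 × 29.60% / 23.86% = 0.9552
β_Brixley = 0.578 × 30.44% / 23.86% = 0.7374
β_Renshaw = 0.330 × 48.20% / 23.86% = 0.6666
β_P = Σ w_i β_i = 0.23×0.7746 + 0.11×0.9552 + 0.30×0.7374 + 0.36×0.6666 = 0.7444
MRP = 8.5% − 3.1% = 5.40%
E(R_P) = R_f + β_P × MRP = 3.1% + 0.7444 × 5.4% = 7.12%

7.12%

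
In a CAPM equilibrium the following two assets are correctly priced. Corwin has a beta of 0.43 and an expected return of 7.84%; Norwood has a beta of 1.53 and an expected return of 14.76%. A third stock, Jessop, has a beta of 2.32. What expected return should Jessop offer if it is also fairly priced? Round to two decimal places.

MRP (SML slope) = (14.76% − 7.84%) / (1.53 − 0.43) = 6.92% / 1.10 = 6.2909%
R_f (intercept) = 7.84% − 0.43 × 6.2909% = 5.1349%
E(R_Jessop) = R_f + β × MRP = 5.1349% + 2.32 × 6.2909% = 19.73%

19.73%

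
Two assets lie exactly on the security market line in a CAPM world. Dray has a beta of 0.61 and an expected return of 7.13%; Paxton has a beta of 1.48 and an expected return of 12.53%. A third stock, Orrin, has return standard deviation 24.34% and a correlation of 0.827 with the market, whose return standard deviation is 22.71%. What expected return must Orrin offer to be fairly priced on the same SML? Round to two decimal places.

8.85%

MRP = (12.53% − 7.13%) / (1.48 − 0.61) = 6.2069%
R_f = 7.13% − 0.61 × 6.2069% = 3.3438%
β_Orrin = ρ·σ_i/σ_m = 0.827 × 24.34 / 22.71 = 0.8864
E(R_Orrin) = R_f + β × MRP = 3.3438% + 0.8864 × 6.2069% = 8.85%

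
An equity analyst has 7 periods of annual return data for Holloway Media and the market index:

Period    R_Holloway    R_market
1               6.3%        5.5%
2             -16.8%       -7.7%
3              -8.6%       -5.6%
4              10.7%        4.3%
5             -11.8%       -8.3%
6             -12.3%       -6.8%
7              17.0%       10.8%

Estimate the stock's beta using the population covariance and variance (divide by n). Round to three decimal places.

Mean R_i = (6.3 − 16.8 − 8.6 + 10.7 − 11.8 − 12.3 + 17.0) / 7 = -2.2143%
Mean R_m = (5.5 − 7.7 − 5.6 + 4.3 − 8.3 − 6.8 + 10.8) / 7 = -1.1143%
Σ(R_i − R̄_i)(R_m − R̄_m) = 606.0886  ⇒  Cov = 606.0886 / 7 = 86.5841
Σ(R_m − R̄_m)² = 362.4686  ⇒  Var(R_m) = 362.4686 / 7 = 51.7812
β = Cov / Var(R_m) = 86.5841 / 51.7812 = 1.6721

1.672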